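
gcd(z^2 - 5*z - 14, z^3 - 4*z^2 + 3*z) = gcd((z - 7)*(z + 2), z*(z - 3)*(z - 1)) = 1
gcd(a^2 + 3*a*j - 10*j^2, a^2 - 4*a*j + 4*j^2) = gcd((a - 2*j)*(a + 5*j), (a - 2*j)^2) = a - 2*j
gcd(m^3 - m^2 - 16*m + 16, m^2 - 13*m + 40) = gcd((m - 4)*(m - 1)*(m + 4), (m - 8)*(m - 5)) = 1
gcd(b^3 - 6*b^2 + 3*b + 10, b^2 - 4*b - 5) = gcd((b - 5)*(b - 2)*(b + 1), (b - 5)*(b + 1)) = b^2 - 4*b - 5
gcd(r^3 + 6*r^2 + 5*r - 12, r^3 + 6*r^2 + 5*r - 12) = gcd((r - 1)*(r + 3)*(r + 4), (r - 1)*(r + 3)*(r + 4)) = r^3 + 6*r^2 + 5*r - 12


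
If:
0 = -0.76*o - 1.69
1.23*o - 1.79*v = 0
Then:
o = -2.22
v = -1.53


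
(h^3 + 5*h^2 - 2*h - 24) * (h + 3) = h^4 + 8*h^3 + 13*h^2 - 30*h - 72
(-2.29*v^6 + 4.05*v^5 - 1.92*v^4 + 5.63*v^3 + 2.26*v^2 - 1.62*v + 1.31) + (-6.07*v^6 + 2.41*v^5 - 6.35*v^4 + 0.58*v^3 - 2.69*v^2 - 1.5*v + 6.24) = -8.36*v^6 + 6.46*v^5 - 8.27*v^4 + 6.21*v^3 - 0.43*v^2 - 3.12*v + 7.55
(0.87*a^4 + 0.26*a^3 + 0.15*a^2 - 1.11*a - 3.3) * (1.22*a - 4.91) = 1.0614*a^5 - 3.9545*a^4 - 1.0936*a^3 - 2.0907*a^2 + 1.4241*a + 16.203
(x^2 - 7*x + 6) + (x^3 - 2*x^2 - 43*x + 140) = x^3 - x^2 - 50*x + 146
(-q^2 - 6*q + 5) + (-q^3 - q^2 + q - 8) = -q^3 - 2*q^2 - 5*q - 3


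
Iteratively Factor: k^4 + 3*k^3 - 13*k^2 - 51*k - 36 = (k - 4)*(k^3 + 7*k^2 + 15*k + 9) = (k - 4)*(k + 3)*(k^2 + 4*k + 3) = (k - 4)*(k + 3)^2*(k + 1)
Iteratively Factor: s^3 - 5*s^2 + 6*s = (s)*(s^2 - 5*s + 6) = s*(s - 3)*(s - 2)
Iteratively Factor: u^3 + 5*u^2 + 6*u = (u + 2)*(u^2 + 3*u) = (u + 2)*(u + 3)*(u)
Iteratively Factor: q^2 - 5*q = (q)*(q - 5)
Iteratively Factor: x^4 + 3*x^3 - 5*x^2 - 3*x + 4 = (x - 1)*(x^3 + 4*x^2 - x - 4) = (x - 1)^2*(x^2 + 5*x + 4) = (x - 1)^2*(x + 4)*(x + 1)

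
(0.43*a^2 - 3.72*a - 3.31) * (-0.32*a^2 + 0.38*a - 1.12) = -0.1376*a^4 + 1.3538*a^3 - 0.836*a^2 + 2.9086*a + 3.7072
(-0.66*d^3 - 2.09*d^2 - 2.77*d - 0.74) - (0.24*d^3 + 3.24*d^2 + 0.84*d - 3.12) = -0.9*d^3 - 5.33*d^2 - 3.61*d + 2.38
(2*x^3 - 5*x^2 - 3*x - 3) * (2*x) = 4*x^4 - 10*x^3 - 6*x^2 - 6*x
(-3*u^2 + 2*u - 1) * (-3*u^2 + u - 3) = 9*u^4 - 9*u^3 + 14*u^2 - 7*u + 3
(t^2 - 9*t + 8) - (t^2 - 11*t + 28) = 2*t - 20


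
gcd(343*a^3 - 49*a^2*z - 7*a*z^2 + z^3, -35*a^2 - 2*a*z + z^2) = -7*a + z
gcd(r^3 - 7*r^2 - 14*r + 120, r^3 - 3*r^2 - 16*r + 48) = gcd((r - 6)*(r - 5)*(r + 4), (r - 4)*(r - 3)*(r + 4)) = r + 4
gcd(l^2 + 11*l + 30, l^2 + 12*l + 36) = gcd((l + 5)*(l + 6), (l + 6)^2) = l + 6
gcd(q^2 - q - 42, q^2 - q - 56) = 1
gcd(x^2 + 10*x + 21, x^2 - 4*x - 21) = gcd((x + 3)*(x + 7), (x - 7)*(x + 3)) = x + 3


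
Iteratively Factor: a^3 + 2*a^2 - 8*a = (a + 4)*(a^2 - 2*a) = a*(a + 4)*(a - 2)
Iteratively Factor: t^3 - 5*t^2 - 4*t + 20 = (t + 2)*(t^2 - 7*t + 10) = (t - 2)*(t + 2)*(t - 5)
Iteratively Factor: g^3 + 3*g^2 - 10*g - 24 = (g - 3)*(g^2 + 6*g + 8) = (g - 3)*(g + 2)*(g + 4)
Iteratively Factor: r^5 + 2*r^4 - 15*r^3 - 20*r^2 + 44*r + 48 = (r - 2)*(r^4 + 4*r^3 - 7*r^2 - 34*r - 24) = (r - 2)*(r + 4)*(r^3 - 7*r - 6) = (r - 2)*(r + 2)*(r + 4)*(r^2 - 2*r - 3) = (r - 3)*(r - 2)*(r + 2)*(r + 4)*(r + 1)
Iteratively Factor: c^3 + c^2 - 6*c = (c)*(c^2 + c - 6) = c*(c - 2)*(c + 3)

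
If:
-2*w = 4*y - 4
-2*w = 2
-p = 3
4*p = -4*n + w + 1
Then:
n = 3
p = -3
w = -1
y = 3/2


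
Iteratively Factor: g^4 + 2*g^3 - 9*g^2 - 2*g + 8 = (g + 4)*(g^3 - 2*g^2 - g + 2) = (g + 1)*(g + 4)*(g^2 - 3*g + 2) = (g - 2)*(g + 1)*(g + 4)*(g - 1)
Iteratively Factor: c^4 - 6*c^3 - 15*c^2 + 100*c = (c - 5)*(c^3 - c^2 - 20*c) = c*(c - 5)*(c^2 - c - 20) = c*(c - 5)*(c + 4)*(c - 5)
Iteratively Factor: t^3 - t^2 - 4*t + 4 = (t - 1)*(t^2 - 4) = (t - 2)*(t - 1)*(t + 2)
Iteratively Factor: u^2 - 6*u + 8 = (u - 2)*(u - 4)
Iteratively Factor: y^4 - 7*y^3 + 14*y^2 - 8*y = (y - 4)*(y^3 - 3*y^2 + 2*y) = (y - 4)*(y - 1)*(y^2 - 2*y) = (y - 4)*(y - 2)*(y - 1)*(y)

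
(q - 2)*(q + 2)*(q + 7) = q^3 + 7*q^2 - 4*q - 28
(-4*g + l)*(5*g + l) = -20*g^2 + g*l + l^2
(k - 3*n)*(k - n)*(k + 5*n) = k^3 + k^2*n - 17*k*n^2 + 15*n^3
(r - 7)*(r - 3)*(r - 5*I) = r^3 - 10*r^2 - 5*I*r^2 + 21*r + 50*I*r - 105*I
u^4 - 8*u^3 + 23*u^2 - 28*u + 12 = (u - 3)*(u - 2)^2*(u - 1)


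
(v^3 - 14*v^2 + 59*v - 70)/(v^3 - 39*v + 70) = (v - 7)/(v + 7)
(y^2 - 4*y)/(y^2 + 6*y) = (y - 4)/(y + 6)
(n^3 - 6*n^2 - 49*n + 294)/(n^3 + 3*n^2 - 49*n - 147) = (n - 6)/(n + 3)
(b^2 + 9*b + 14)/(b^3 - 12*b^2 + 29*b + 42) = (b^2 + 9*b + 14)/(b^3 - 12*b^2 + 29*b + 42)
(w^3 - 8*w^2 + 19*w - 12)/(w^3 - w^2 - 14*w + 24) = (w^2 - 5*w + 4)/(w^2 + 2*w - 8)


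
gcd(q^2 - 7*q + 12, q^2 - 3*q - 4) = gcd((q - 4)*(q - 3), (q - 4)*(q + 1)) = q - 4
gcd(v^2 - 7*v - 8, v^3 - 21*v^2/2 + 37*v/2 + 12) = v - 8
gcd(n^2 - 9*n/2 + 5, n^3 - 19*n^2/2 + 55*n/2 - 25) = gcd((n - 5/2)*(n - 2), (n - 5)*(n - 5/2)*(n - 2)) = n^2 - 9*n/2 + 5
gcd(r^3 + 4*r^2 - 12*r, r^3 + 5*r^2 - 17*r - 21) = 1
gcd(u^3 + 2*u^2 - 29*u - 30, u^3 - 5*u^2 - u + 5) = u^2 - 4*u - 5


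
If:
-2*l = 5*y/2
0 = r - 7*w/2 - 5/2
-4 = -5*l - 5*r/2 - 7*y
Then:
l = -5*y/4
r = 8/5 - 3*y/10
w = -3*y/35 - 9/35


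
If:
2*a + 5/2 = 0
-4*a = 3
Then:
No Solution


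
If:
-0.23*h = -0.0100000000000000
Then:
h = 0.04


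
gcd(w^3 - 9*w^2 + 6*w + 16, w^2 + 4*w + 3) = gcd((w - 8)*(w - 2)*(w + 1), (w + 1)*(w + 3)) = w + 1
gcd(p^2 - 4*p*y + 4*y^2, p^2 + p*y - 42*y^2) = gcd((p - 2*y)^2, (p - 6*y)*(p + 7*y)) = 1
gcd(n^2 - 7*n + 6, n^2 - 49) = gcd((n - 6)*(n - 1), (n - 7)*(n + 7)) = 1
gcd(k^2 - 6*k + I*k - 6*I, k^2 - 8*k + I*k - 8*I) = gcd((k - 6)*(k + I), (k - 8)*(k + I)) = k + I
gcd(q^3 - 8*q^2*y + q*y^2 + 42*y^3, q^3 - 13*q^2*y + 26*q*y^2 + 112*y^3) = -q^2 + 5*q*y + 14*y^2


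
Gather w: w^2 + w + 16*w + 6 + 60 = w^2 + 17*w + 66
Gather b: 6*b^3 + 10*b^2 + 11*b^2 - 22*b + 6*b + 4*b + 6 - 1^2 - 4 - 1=6*b^3 + 21*b^2 - 12*b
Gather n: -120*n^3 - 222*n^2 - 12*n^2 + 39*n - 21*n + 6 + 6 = -120*n^3 - 234*n^2 + 18*n + 12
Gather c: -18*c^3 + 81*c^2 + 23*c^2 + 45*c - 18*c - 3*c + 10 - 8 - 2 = -18*c^3 + 104*c^2 + 24*c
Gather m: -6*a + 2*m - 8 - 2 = -6*a + 2*m - 10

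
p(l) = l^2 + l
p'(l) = 2*l + 1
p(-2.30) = 2.99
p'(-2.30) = -3.60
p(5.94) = 41.22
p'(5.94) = 12.88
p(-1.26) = 0.33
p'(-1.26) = -1.52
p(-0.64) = -0.23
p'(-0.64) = -0.28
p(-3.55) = 9.05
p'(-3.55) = -6.10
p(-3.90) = 11.31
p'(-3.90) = -6.80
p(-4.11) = 12.78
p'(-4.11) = -7.22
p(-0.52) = -0.25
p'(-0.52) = -0.04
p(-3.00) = 6.00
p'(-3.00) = -5.00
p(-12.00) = 132.00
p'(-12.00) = -23.00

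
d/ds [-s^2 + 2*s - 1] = 2 - 2*s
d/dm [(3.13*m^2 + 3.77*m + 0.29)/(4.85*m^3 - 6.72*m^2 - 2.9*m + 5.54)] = (-15.1805*m^4 - 36.569*m^3 + 12.0379*m^2 + 38.578*m + 21.7268)/(23.5225*m^6 - 65.184*m^5 + 17.0284*m^4 + 92.714*m^3 - 66.0476*m^2 - 32.132*m + 30.6916)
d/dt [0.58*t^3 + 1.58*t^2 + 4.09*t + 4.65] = 1.74*t^2 + 3.16*t + 4.09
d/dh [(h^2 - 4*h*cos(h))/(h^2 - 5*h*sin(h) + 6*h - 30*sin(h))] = (4*h^3*sin(h) + 5*h^3*cos(h) + 19*h^2*sin(h) + 34*h^2*cos(h) - 14*h^2 - 60*h*sin(h) - 120*h + 60*sin(2*h))/((h + 6)^2*(h - 5*sin(h))^2)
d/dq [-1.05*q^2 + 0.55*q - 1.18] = 0.55 - 2.1*q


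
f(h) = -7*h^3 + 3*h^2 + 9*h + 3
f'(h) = -21*h^2 + 6*h + 9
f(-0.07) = 2.39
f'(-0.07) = 8.48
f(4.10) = -392.12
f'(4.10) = -319.41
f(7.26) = -2452.14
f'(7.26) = -1054.30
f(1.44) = 1.28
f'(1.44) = -25.91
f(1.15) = 6.67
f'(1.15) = -11.87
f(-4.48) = 652.30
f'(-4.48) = -439.36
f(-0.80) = 1.30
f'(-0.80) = -9.24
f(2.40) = -54.89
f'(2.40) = -97.56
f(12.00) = -11553.00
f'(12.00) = -2943.00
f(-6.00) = 1569.00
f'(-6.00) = -783.00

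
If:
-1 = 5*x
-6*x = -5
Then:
No Solution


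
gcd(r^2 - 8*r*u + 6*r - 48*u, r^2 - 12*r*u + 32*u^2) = r - 8*u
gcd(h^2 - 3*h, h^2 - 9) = h - 3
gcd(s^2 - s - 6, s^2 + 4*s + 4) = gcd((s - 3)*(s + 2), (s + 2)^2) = s + 2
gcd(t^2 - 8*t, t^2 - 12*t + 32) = t - 8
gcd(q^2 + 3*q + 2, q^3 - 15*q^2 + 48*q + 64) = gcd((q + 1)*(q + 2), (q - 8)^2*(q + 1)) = q + 1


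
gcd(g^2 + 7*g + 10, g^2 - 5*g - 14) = g + 2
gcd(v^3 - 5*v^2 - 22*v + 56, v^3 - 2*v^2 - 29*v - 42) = v - 7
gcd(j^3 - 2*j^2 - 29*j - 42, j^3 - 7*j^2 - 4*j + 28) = j^2 - 5*j - 14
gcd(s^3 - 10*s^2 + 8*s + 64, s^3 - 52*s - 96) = s^2 - 6*s - 16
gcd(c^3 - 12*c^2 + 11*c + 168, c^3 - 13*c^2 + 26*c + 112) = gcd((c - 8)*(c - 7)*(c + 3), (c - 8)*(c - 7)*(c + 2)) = c^2 - 15*c + 56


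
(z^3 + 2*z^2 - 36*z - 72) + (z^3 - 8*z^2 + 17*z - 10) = 2*z^3 - 6*z^2 - 19*z - 82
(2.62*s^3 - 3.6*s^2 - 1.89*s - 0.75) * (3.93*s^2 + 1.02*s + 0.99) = 10.2966*s^5 - 11.4756*s^4 - 8.5059*s^3 - 8.4393*s^2 - 2.6361*s - 0.7425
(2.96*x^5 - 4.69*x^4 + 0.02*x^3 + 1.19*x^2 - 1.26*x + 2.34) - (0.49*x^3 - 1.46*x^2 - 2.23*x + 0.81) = 2.96*x^5 - 4.69*x^4 - 0.47*x^3 + 2.65*x^2 + 0.97*x + 1.53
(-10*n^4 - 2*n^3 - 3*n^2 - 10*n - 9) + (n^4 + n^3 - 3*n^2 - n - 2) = -9*n^4 - n^3 - 6*n^2 - 11*n - 11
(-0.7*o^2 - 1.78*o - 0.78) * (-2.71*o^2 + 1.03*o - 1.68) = 1.897*o^4 + 4.1028*o^3 + 1.4564*o^2 + 2.187*o + 1.3104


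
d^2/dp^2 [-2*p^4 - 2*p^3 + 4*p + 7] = 12*p*(-2*p - 1)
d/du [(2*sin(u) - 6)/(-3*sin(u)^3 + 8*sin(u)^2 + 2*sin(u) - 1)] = 2*(6*sin(u)^3 - 35*sin(u)^2 + 48*sin(u) + 5)*cos(u)/(3*sin(u)^3 - 8*sin(u)^2 - 2*sin(u) + 1)^2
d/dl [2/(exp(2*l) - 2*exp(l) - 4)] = 4*(1 - exp(l))*exp(l)/(-exp(2*l) + 2*exp(l) + 4)^2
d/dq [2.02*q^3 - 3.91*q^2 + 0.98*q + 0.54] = 6.06*q^2 - 7.82*q + 0.98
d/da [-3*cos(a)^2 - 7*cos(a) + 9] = (6*cos(a) + 7)*sin(a)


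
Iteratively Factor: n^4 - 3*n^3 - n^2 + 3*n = (n)*(n^3 - 3*n^2 - n + 3) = n*(n - 1)*(n^2 - 2*n - 3) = n*(n - 3)*(n - 1)*(n + 1)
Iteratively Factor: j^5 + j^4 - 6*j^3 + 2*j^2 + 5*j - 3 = (j - 1)*(j^4 + 2*j^3 - 4*j^2 - 2*j + 3) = (j - 1)^2*(j^3 + 3*j^2 - j - 3) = (j - 1)^2*(j + 1)*(j^2 + 2*j - 3) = (j - 1)^3*(j + 1)*(j + 3)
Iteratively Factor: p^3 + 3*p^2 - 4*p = (p)*(p^2 + 3*p - 4) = p*(p - 1)*(p + 4)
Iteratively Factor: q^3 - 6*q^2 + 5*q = (q - 5)*(q^2 - q) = q*(q - 5)*(q - 1)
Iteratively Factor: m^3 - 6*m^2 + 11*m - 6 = (m - 3)*(m^2 - 3*m + 2) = (m - 3)*(m - 2)*(m - 1)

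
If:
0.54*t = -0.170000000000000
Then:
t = -0.31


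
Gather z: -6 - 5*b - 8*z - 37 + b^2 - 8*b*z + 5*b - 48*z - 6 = b^2 + z*(-8*b - 56) - 49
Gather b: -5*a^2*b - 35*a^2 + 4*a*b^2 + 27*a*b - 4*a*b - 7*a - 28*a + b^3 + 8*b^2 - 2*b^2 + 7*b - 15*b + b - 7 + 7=-35*a^2 - 35*a + b^3 + b^2*(4*a + 6) + b*(-5*a^2 + 23*a - 7)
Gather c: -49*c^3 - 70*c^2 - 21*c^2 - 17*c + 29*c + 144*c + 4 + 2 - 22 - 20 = -49*c^3 - 91*c^2 + 156*c - 36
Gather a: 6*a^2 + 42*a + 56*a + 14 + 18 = 6*a^2 + 98*a + 32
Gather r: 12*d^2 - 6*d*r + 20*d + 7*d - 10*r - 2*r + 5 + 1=12*d^2 + 27*d + r*(-6*d - 12) + 6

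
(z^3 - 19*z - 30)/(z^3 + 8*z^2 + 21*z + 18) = (z - 5)/(z + 3)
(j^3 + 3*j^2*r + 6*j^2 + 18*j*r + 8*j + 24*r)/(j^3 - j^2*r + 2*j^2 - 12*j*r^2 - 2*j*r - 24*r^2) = (-j - 4)/(-j + 4*r)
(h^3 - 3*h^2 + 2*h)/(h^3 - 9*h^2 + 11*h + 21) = h*(h^2 - 3*h + 2)/(h^3 - 9*h^2 + 11*h + 21)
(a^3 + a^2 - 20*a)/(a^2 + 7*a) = (a^2 + a - 20)/(a + 7)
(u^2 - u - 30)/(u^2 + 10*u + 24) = (u^2 - u - 30)/(u^2 + 10*u + 24)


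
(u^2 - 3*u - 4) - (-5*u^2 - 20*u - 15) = 6*u^2 + 17*u + 11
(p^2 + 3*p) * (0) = 0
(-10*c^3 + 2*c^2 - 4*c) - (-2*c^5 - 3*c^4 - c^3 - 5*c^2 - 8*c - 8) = 2*c^5 + 3*c^4 - 9*c^3 + 7*c^2 + 4*c + 8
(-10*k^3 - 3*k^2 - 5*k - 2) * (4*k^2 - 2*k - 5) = -40*k^5 + 8*k^4 + 36*k^3 + 17*k^2 + 29*k + 10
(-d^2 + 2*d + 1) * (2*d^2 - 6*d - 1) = -2*d^4 + 10*d^3 - 9*d^2 - 8*d - 1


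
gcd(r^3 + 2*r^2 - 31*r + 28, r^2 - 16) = r - 4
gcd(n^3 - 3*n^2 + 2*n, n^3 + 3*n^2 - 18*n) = n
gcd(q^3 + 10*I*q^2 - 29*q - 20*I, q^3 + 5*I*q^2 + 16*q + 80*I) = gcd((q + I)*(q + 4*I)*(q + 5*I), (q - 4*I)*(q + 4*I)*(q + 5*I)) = q^2 + 9*I*q - 20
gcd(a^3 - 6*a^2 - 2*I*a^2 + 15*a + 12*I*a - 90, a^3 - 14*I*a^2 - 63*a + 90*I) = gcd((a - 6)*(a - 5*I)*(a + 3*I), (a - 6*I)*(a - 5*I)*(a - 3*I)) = a - 5*I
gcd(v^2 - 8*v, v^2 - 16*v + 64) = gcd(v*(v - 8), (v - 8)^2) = v - 8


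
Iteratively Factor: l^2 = (l)*(l)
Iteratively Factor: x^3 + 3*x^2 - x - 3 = (x - 1)*(x^2 + 4*x + 3) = (x - 1)*(x + 3)*(x + 1)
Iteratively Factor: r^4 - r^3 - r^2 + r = (r - 1)*(r^3 - r) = (r - 1)^2*(r^2 + r) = r*(r - 1)^2*(r + 1)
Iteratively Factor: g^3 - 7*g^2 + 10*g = (g - 2)*(g^2 - 5*g) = (g - 5)*(g - 2)*(g)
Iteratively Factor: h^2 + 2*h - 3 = (h + 3)*(h - 1)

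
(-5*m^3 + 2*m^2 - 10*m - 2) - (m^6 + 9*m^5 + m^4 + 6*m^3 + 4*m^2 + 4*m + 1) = -m^6 - 9*m^5 - m^4 - 11*m^3 - 2*m^2 - 14*m - 3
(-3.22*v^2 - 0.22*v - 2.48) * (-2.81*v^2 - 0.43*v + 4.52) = 9.0482*v^4 + 2.0028*v^3 - 7.491*v^2 + 0.0720000000000001*v - 11.2096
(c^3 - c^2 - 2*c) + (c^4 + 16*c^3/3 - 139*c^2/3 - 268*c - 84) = c^4 + 19*c^3/3 - 142*c^2/3 - 270*c - 84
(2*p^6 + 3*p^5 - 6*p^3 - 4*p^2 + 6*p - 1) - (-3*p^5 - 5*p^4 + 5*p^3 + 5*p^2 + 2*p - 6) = 2*p^6 + 6*p^5 + 5*p^4 - 11*p^3 - 9*p^2 + 4*p + 5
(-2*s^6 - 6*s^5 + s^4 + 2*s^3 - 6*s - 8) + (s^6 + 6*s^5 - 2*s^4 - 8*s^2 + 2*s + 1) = -s^6 - s^4 + 2*s^3 - 8*s^2 - 4*s - 7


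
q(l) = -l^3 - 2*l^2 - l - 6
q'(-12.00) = -385.00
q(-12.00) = 1446.00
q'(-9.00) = -208.00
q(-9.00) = 570.00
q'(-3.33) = -20.95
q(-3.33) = 12.08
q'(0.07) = -1.29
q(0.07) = -6.08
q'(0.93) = -7.31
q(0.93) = -9.46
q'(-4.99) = -55.74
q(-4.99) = 73.44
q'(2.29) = -25.89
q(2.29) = -30.79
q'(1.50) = -13.75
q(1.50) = -15.38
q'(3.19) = -44.29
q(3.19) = -62.00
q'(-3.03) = -16.42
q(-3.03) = 6.49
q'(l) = -3*l^2 - 4*l - 1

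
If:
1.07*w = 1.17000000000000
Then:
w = 1.09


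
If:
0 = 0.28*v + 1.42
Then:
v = -5.07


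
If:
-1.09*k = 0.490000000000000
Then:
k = -0.45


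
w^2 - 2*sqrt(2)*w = w*(w - 2*sqrt(2))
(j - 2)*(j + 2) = j^2 - 4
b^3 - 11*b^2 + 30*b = b*(b - 6)*(b - 5)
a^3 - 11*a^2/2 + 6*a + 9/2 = (a - 3)^2*(a + 1/2)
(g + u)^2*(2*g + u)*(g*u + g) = 2*g^4*u + 2*g^4 + 5*g^3*u^2 + 5*g^3*u + 4*g^2*u^3 + 4*g^2*u^2 + g*u^4 + g*u^3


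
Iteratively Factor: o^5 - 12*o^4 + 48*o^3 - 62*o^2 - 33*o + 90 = (o - 3)*(o^4 - 9*o^3 + 21*o^2 + o - 30) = (o - 5)*(o - 3)*(o^3 - 4*o^2 + o + 6) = (o - 5)*(o - 3)*(o - 2)*(o^2 - 2*o - 3) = (o - 5)*(o - 3)^2*(o - 2)*(o + 1)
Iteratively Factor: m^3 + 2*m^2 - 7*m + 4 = (m + 4)*(m^2 - 2*m + 1) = (m - 1)*(m + 4)*(m - 1)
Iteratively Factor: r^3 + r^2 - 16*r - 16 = (r + 4)*(r^2 - 3*r - 4) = (r + 1)*(r + 4)*(r - 4)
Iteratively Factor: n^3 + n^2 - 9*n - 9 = (n - 3)*(n^2 + 4*n + 3) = (n - 3)*(n + 1)*(n + 3)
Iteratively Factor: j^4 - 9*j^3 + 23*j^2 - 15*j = (j)*(j^3 - 9*j^2 + 23*j - 15) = j*(j - 3)*(j^2 - 6*j + 5) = j*(j - 5)*(j - 3)*(j - 1)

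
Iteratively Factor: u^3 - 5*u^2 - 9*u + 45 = (u + 3)*(u^2 - 8*u + 15) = (u - 3)*(u + 3)*(u - 5)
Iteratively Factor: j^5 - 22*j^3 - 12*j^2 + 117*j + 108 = (j + 3)*(j^4 - 3*j^3 - 13*j^2 + 27*j + 36) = (j + 1)*(j + 3)*(j^3 - 4*j^2 - 9*j + 36) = (j + 1)*(j + 3)^2*(j^2 - 7*j + 12) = (j - 3)*(j + 1)*(j + 3)^2*(j - 4)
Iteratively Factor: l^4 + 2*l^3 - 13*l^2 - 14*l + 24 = (l - 1)*(l^3 + 3*l^2 - 10*l - 24) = (l - 1)*(l + 2)*(l^2 + l - 12) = (l - 1)*(l + 2)*(l + 4)*(l - 3)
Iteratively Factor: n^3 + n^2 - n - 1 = (n + 1)*(n^2 - 1) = (n + 1)^2*(n - 1)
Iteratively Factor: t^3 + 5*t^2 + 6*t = (t)*(t^2 + 5*t + 6) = t*(t + 2)*(t + 3)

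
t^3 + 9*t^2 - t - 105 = (t - 3)*(t + 5)*(t + 7)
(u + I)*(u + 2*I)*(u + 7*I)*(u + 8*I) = u^4 + 18*I*u^3 - 103*u^2 - 198*I*u + 112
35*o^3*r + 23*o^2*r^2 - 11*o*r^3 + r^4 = r*(-7*o + r)*(-5*o + r)*(o + r)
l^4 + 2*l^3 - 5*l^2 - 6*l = l*(l - 2)*(l + 1)*(l + 3)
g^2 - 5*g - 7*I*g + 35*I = (g - 5)*(g - 7*I)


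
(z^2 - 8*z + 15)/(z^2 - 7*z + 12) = (z - 5)/(z - 4)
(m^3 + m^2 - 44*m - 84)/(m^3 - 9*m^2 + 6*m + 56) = (m + 6)/(m - 4)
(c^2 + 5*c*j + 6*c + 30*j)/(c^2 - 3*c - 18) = (c^2 + 5*c*j + 6*c + 30*j)/(c^2 - 3*c - 18)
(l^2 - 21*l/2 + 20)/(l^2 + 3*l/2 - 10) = (l - 8)/(l + 4)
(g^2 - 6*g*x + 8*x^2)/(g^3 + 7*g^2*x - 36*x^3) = (g - 4*x)/(g^2 + 9*g*x + 18*x^2)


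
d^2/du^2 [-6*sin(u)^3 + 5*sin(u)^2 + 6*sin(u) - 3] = 54*sin(u)^3 - 20*sin(u)^2 - 42*sin(u) + 10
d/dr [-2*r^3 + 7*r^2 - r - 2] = -6*r^2 + 14*r - 1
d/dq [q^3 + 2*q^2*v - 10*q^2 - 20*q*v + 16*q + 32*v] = 3*q^2 + 4*q*v - 20*q - 20*v + 16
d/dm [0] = 0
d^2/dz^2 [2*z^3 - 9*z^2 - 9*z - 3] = 12*z - 18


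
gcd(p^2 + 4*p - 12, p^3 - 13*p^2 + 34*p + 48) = 1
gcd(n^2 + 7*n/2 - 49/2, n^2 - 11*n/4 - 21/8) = n - 7/2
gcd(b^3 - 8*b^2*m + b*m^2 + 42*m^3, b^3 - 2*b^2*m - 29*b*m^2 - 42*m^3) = b^2 - 5*b*m - 14*m^2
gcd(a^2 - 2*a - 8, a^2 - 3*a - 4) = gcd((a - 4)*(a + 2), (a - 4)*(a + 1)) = a - 4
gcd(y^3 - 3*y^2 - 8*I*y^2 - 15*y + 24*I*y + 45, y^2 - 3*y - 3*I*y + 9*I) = y^2 + y*(-3 - 3*I) + 9*I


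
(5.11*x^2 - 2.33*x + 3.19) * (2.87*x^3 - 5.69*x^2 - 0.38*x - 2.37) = 14.6657*x^5 - 35.763*x^4 + 20.4712*x^3 - 29.3764*x^2 + 4.3099*x - 7.5603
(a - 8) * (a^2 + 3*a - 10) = a^3 - 5*a^2 - 34*a + 80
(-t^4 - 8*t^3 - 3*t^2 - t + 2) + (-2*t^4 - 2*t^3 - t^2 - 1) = -3*t^4 - 10*t^3 - 4*t^2 - t + 1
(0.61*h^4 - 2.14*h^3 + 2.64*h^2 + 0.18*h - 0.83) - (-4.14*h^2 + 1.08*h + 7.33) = 0.61*h^4 - 2.14*h^3 + 6.78*h^2 - 0.9*h - 8.16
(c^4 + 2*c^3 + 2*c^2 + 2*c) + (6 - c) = c^4 + 2*c^3 + 2*c^2 + c + 6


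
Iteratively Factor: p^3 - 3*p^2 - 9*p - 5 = (p - 5)*(p^2 + 2*p + 1) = (p - 5)*(p + 1)*(p + 1)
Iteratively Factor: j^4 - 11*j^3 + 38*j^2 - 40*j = (j - 5)*(j^3 - 6*j^2 + 8*j) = j*(j - 5)*(j^2 - 6*j + 8) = j*(j - 5)*(j - 2)*(j - 4)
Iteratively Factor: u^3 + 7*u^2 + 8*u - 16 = (u - 1)*(u^2 + 8*u + 16) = (u - 1)*(u + 4)*(u + 4)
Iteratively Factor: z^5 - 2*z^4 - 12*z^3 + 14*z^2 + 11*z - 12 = (z + 1)*(z^4 - 3*z^3 - 9*z^2 + 23*z - 12) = (z + 1)*(z + 3)*(z^3 - 6*z^2 + 9*z - 4) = (z - 1)*(z + 1)*(z + 3)*(z^2 - 5*z + 4) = (z - 1)^2*(z + 1)*(z + 3)*(z - 4)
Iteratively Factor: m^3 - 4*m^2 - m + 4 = (m - 1)*(m^2 - 3*m - 4) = (m - 4)*(m - 1)*(m + 1)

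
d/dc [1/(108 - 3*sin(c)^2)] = 2*sin(c)*cos(c)/(3*(sin(c)^2 - 36)^2)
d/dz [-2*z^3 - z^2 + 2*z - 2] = -6*z^2 - 2*z + 2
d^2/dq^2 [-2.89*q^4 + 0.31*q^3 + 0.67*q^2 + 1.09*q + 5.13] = -34.68*q^2 + 1.86*q + 1.34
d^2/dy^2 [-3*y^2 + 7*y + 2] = -6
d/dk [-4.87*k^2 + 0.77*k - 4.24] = 0.77 - 9.74*k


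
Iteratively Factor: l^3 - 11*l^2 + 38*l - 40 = (l - 4)*(l^2 - 7*l + 10) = (l - 5)*(l - 4)*(l - 2)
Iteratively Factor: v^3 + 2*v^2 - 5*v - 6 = (v + 1)*(v^2 + v - 6) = (v + 1)*(v + 3)*(v - 2)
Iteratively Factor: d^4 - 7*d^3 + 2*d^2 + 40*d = (d)*(d^3 - 7*d^2 + 2*d + 40) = d*(d + 2)*(d^2 - 9*d + 20) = d*(d - 5)*(d + 2)*(d - 4)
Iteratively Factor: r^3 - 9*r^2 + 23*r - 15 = (r - 1)*(r^2 - 8*r + 15) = (r - 3)*(r - 1)*(r - 5)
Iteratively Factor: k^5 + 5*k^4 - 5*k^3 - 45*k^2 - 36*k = (k + 1)*(k^4 + 4*k^3 - 9*k^2 - 36*k) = (k + 1)*(k + 4)*(k^3 - 9*k) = (k + 1)*(k + 3)*(k + 4)*(k^2 - 3*k) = k*(k + 1)*(k + 3)*(k + 4)*(k - 3)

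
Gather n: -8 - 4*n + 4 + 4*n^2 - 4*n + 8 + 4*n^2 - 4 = 8*n^2 - 8*n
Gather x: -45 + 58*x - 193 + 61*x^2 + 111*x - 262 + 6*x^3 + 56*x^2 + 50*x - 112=6*x^3 + 117*x^2 + 219*x - 612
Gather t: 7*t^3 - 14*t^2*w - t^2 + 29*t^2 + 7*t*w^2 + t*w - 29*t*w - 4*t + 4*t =7*t^3 + t^2*(28 - 14*w) + t*(7*w^2 - 28*w)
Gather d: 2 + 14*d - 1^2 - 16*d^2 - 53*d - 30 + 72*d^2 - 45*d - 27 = 56*d^2 - 84*d - 56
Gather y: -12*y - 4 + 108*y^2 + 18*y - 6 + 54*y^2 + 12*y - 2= 162*y^2 + 18*y - 12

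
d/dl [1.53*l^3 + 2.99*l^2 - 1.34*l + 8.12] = 4.59*l^2 + 5.98*l - 1.34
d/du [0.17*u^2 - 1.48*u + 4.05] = 0.34*u - 1.48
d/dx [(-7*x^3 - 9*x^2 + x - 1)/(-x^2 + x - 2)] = (7*x^4 - 14*x^3 + 34*x^2 + 34*x - 1)/(x^4 - 2*x^3 + 5*x^2 - 4*x + 4)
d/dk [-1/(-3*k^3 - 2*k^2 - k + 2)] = (-9*k^2 - 4*k - 1)/(3*k^3 + 2*k^2 + k - 2)^2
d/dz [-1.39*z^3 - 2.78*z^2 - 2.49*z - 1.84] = -4.17*z^2 - 5.56*z - 2.49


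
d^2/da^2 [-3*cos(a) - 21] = 3*cos(a)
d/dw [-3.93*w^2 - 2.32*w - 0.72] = -7.86*w - 2.32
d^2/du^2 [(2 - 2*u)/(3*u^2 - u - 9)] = 4*((u - 1)*(6*u - 1)^2 + (9*u - 4)*(-3*u^2 + u + 9))/(-3*u^2 + u + 9)^3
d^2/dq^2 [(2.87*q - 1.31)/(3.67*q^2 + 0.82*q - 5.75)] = ((4.9086 - 63.1974*q)*(3.67*q^2 + 0.82*q - 5.75) + (2.87*q - 1.31)*(7.34*q + 0.82)*(14.68*q + 1.64))/(3.67*q^2 + 0.82*q - 5.75)^3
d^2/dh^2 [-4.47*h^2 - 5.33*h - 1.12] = -8.94000000000000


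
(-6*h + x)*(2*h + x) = -12*h^2 - 4*h*x + x^2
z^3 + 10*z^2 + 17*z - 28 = (z - 1)*(z + 4)*(z + 7)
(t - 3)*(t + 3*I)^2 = t^3 - 3*t^2 + 6*I*t^2 - 9*t - 18*I*t + 27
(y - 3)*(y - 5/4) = y^2 - 17*y/4 + 15/4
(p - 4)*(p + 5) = p^2 + p - 20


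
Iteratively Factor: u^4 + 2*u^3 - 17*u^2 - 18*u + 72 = (u + 4)*(u^3 - 2*u^2 - 9*u + 18) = (u - 3)*(u + 4)*(u^2 + u - 6) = (u - 3)*(u - 2)*(u + 4)*(u + 3)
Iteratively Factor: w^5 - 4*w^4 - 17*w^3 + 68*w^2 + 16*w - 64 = (w - 4)*(w^4 - 17*w^2 + 16) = (w - 4)*(w + 1)*(w^3 - w^2 - 16*w + 16) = (w - 4)^2*(w + 1)*(w^2 + 3*w - 4) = (w - 4)^2*(w + 1)*(w + 4)*(w - 1)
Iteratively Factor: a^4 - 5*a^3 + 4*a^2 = (a)*(a^3 - 5*a^2 + 4*a) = a^2*(a^2 - 5*a + 4) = a^2*(a - 4)*(a - 1)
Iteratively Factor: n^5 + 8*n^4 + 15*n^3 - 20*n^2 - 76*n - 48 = (n + 3)*(n^4 + 5*n^3 - 20*n - 16) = (n - 2)*(n + 3)*(n^3 + 7*n^2 + 14*n + 8) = (n - 2)*(n + 2)*(n + 3)*(n^2 + 5*n + 4) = (n - 2)*(n + 1)*(n + 2)*(n + 3)*(n + 4)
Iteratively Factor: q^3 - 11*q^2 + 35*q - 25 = (q - 1)*(q^2 - 10*q + 25) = (q - 5)*(q - 1)*(q - 5)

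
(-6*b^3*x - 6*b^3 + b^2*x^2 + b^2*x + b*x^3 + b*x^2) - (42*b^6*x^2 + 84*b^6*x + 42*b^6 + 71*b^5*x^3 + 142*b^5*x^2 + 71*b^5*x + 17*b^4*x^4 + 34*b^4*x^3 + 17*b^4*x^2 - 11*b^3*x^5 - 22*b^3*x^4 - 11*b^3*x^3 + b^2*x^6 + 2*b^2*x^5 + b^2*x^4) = -42*b^6*x^2 - 84*b^6*x - 42*b^6 - 71*b^5*x^3 - 142*b^5*x^2 - 71*b^5*x - 17*b^4*x^4 - 34*b^4*x^3 - 17*b^4*x^2 + 11*b^3*x^5 + 22*b^3*x^4 + 11*b^3*x^3 - 6*b^3*x - 6*b^3 - b^2*x^6 - 2*b^2*x^5 - b^2*x^4 + b^2*x^2 + b^2*x + b*x^3 + b*x^2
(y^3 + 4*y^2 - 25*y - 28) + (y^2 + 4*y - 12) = y^3 + 5*y^2 - 21*y - 40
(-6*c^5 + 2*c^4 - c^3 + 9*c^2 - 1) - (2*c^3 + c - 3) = -6*c^5 + 2*c^4 - 3*c^3 + 9*c^2 - c + 2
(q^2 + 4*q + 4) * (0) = 0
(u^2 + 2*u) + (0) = u^2 + 2*u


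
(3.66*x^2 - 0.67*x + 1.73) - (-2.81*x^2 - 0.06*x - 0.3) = 6.47*x^2 - 0.61*x + 2.03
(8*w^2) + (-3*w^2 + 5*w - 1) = 5*w^2 + 5*w - 1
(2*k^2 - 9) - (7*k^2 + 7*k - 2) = -5*k^2 - 7*k - 7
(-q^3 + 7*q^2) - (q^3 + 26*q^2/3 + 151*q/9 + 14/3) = -2*q^3 - 5*q^2/3 - 151*q/9 - 14/3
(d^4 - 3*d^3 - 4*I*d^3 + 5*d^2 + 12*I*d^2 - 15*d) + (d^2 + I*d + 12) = d^4 - 3*d^3 - 4*I*d^3 + 6*d^2 + 12*I*d^2 - 15*d + I*d + 12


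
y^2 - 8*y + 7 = (y - 7)*(y - 1)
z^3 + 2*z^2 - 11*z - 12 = (z - 3)*(z + 1)*(z + 4)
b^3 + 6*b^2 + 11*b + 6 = (b + 1)*(b + 2)*(b + 3)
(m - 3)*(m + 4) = m^2 + m - 12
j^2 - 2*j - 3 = (j - 3)*(j + 1)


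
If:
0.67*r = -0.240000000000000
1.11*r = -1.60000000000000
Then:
No Solution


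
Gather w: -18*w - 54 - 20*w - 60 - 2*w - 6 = -40*w - 120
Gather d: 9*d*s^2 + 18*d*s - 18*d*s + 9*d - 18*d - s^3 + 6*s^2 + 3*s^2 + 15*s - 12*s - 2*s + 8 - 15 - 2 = d*(9*s^2 - 9) - s^3 + 9*s^2 + s - 9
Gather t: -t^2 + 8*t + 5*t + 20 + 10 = -t^2 + 13*t + 30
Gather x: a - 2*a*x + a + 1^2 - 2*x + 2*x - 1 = -2*a*x + 2*a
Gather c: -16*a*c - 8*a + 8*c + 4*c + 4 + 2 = -8*a + c*(12 - 16*a) + 6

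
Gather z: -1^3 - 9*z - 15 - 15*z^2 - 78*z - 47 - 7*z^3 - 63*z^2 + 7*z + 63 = -7*z^3 - 78*z^2 - 80*z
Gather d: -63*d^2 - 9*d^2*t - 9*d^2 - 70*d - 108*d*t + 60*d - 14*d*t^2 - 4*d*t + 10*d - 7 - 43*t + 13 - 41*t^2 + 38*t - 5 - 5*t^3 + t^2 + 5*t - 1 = d^2*(-9*t - 72) + d*(-14*t^2 - 112*t) - 5*t^3 - 40*t^2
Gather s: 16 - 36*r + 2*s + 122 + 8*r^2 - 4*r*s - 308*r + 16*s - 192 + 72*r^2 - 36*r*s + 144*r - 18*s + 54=80*r^2 - 40*r*s - 200*r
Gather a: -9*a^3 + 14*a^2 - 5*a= -9*a^3 + 14*a^2 - 5*a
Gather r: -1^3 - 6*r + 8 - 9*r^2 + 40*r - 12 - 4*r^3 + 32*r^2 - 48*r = -4*r^3 + 23*r^2 - 14*r - 5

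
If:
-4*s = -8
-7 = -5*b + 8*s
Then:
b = 23/5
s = 2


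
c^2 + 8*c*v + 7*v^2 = (c + v)*(c + 7*v)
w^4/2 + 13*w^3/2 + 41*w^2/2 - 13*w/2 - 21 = (w/2 + 1/2)*(w - 1)*(w + 6)*(w + 7)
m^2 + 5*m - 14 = (m - 2)*(m + 7)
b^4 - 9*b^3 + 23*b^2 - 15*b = b*(b - 5)*(b - 3)*(b - 1)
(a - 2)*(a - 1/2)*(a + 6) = a^3 + 7*a^2/2 - 14*a + 6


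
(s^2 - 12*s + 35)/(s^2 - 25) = (s - 7)/(s + 5)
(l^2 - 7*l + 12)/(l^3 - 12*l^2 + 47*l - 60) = 1/(l - 5)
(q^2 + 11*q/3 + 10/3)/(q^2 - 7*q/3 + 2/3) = (3*q^2 + 11*q + 10)/(3*q^2 - 7*q + 2)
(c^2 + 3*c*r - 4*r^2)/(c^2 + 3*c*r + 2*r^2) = (c^2 + 3*c*r - 4*r^2)/(c^2 + 3*c*r + 2*r^2)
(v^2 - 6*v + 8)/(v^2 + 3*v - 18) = (v^2 - 6*v + 8)/(v^2 + 3*v - 18)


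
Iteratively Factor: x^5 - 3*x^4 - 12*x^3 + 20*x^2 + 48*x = (x)*(x^4 - 3*x^3 - 12*x^2 + 20*x + 48) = x*(x + 2)*(x^3 - 5*x^2 - 2*x + 24) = x*(x - 3)*(x + 2)*(x^2 - 2*x - 8) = x*(x - 3)*(x + 2)^2*(x - 4)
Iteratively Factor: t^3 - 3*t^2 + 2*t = (t)*(t^2 - 3*t + 2) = t*(t - 1)*(t - 2)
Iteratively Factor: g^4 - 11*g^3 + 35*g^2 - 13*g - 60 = (g - 3)*(g^3 - 8*g^2 + 11*g + 20) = (g - 5)*(g - 3)*(g^2 - 3*g - 4) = (g - 5)*(g - 4)*(g - 3)*(g + 1)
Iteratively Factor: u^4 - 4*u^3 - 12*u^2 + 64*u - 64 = (u - 4)*(u^3 - 12*u + 16) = (u - 4)*(u + 4)*(u^2 - 4*u + 4) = (u - 4)*(u - 2)*(u + 4)*(u - 2)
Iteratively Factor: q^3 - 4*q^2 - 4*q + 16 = (q + 2)*(q^2 - 6*q + 8) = (q - 4)*(q + 2)*(q - 2)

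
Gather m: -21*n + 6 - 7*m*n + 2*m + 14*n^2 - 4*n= m*(2 - 7*n) + 14*n^2 - 25*n + 6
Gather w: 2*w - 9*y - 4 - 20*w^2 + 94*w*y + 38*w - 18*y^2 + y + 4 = -20*w^2 + w*(94*y + 40) - 18*y^2 - 8*y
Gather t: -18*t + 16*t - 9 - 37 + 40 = -2*t - 6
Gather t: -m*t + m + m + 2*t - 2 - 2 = 2*m + t*(2 - m) - 4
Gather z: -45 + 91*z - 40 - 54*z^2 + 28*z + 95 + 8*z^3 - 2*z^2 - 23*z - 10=8*z^3 - 56*z^2 + 96*z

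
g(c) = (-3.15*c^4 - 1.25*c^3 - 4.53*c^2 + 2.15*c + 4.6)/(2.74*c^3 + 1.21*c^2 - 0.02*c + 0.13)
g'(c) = (-8.22*c^2 - 2.42*c + 0.02)*(-3.15*c^4 - 1.25*c^3 - 4.53*c^2 + 2.15*c + 4.6)/(2.74*c^3 + 1.21*c^2 - 0.02*c + 0.13)^2 + (-12.6*c^3 - 3.75*c^2 - 9.06*c + 2.15)/(2.74*c^3 + 1.21*c^2 - 0.02*c + 0.13)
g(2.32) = -2.98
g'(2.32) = -1.17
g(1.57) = -1.99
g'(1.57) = -1.63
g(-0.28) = 21.44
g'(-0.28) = 34.11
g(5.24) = -6.23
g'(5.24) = -1.11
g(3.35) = -4.14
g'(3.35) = -1.10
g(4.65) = -5.57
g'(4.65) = -1.11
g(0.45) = 7.16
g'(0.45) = -38.01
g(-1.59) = 3.26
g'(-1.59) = -0.34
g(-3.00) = 4.20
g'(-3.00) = -0.89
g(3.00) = -3.75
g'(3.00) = -1.11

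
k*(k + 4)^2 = k^3 + 8*k^2 + 16*k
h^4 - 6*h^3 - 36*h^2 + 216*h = h*(h - 6)^2*(h + 6)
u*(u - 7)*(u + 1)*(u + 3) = u^4 - 3*u^3 - 25*u^2 - 21*u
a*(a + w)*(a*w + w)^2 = a^4*w^2 + a^3*w^3 + 2*a^3*w^2 + 2*a^2*w^3 + a^2*w^2 + a*w^3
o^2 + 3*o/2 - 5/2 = (o - 1)*(o + 5/2)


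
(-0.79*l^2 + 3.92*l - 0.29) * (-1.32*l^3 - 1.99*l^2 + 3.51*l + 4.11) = 1.0428*l^5 - 3.6023*l^4 - 10.1909*l^3 + 11.0894*l^2 + 15.0933*l - 1.1919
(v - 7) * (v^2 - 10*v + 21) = v^3 - 17*v^2 + 91*v - 147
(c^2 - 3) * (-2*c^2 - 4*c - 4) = -2*c^4 - 4*c^3 + 2*c^2 + 12*c + 12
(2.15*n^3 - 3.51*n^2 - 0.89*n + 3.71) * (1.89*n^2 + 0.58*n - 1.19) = 4.0635*n^5 - 5.3869*n^4 - 6.2764*n^3 + 10.6726*n^2 + 3.2109*n - 4.4149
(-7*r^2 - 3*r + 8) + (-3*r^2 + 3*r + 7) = 15 - 10*r^2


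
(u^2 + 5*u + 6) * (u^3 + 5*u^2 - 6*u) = u^5 + 10*u^4 + 25*u^3 - 36*u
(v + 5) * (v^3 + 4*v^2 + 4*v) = v^4 + 9*v^3 + 24*v^2 + 20*v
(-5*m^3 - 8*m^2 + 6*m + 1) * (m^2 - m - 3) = -5*m^5 - 3*m^4 + 29*m^3 + 19*m^2 - 19*m - 3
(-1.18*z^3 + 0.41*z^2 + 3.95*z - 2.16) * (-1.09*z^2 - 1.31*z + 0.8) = 1.2862*z^5 + 1.0989*z^4 - 5.7866*z^3 - 2.4921*z^2 + 5.9896*z - 1.728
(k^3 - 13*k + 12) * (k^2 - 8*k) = k^5 - 8*k^4 - 13*k^3 + 116*k^2 - 96*k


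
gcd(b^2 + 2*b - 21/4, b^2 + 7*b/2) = b + 7/2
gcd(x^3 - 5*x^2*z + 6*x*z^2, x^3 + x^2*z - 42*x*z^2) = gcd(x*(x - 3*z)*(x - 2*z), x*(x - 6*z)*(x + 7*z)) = x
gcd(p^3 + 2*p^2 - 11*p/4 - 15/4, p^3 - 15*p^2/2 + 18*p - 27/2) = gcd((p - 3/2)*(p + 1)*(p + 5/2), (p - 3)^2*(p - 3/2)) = p - 3/2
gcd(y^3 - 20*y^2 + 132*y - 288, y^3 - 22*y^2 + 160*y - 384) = y^2 - 14*y + 48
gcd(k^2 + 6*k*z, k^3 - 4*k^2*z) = k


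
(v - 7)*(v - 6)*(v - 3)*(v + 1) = v^4 - 15*v^3 + 65*v^2 - 45*v - 126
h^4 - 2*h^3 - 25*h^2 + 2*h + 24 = (h - 6)*(h - 1)*(h + 1)*(h + 4)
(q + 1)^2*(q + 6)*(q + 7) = q^4 + 15*q^3 + 69*q^2 + 97*q + 42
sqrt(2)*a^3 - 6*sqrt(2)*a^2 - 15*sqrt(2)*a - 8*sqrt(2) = (a - 8)*(a + 1)*(sqrt(2)*a + sqrt(2))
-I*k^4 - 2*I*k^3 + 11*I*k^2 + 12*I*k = k*(k - 3)*(k + 4)*(-I*k - I)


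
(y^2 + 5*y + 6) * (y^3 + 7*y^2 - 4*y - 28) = y^5 + 12*y^4 + 37*y^3 - 6*y^2 - 164*y - 168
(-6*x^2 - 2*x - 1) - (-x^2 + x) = -5*x^2 - 3*x - 1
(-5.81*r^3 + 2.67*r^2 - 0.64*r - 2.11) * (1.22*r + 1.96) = -7.0882*r^4 - 8.1302*r^3 + 4.4524*r^2 - 3.8286*r - 4.1356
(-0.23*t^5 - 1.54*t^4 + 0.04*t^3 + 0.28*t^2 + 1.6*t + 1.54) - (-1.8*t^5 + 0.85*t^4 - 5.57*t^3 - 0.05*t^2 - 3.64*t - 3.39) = 1.57*t^5 - 2.39*t^4 + 5.61*t^3 + 0.33*t^2 + 5.24*t + 4.93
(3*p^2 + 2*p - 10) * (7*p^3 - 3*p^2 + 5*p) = 21*p^5 + 5*p^4 - 61*p^3 + 40*p^2 - 50*p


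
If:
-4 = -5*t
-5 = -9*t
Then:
No Solution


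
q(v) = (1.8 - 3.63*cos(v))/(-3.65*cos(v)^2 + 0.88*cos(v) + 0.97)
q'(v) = (1.8 - 3.63*cos(v))*(-7.3*sin(v)*cos(v) + 0.88*sin(v))/(-3.65*cos(v)^2 + 0.88*cos(v) + 0.97)^2 + 3.63*sin(v)/(-3.65*cos(v)^2 + 0.88*cos(v) + 0.97)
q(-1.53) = 1.65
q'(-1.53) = -4.59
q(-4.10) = -5.24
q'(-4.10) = 25.33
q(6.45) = 1.04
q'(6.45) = 0.29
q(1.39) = 1.14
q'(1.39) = 3.06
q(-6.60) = 1.11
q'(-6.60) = -0.64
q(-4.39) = 9.08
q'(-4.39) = 95.29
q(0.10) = 1.02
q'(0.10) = 0.16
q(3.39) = -1.61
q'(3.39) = -0.68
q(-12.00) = 1.42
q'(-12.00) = 2.36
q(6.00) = 1.09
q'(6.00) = -0.55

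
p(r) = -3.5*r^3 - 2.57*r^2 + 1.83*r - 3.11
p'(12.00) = -1571.85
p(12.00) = -6399.23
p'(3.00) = -108.09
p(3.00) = -115.25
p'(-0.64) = 0.82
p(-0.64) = -4.42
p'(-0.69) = 0.38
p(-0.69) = -4.45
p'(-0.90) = -2.05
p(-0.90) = -4.29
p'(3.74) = -164.26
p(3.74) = -215.31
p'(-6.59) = -420.29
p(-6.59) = 874.89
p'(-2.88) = -70.46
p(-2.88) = 53.91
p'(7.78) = -673.71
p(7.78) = -1792.62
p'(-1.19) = -6.92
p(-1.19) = -3.03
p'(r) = -10.5*r^2 - 5.14*r + 1.83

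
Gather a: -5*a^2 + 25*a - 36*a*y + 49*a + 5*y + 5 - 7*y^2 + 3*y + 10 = -5*a^2 + a*(74 - 36*y) - 7*y^2 + 8*y + 15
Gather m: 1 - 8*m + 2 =3 - 8*m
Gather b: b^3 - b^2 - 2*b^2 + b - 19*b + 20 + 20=b^3 - 3*b^2 - 18*b + 40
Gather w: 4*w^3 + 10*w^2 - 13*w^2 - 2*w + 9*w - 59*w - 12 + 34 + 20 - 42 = 4*w^3 - 3*w^2 - 52*w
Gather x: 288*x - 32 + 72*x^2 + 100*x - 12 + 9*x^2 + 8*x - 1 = 81*x^2 + 396*x - 45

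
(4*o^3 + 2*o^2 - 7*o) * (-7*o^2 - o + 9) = -28*o^5 - 18*o^4 + 83*o^3 + 25*o^2 - 63*o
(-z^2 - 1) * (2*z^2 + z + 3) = -2*z^4 - z^3 - 5*z^2 - z - 3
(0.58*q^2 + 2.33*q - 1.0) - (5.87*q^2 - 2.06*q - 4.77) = -5.29*q^2 + 4.39*q + 3.77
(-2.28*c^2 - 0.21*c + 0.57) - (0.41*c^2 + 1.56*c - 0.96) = -2.69*c^2 - 1.77*c + 1.53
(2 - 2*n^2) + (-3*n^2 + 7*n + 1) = -5*n^2 + 7*n + 3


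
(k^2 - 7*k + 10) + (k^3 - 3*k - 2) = k^3 + k^2 - 10*k + 8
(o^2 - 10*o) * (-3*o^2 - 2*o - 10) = -3*o^4 + 28*o^3 + 10*o^2 + 100*o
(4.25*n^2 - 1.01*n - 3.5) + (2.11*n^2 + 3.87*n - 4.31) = 6.36*n^2 + 2.86*n - 7.81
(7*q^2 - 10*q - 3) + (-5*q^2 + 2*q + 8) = 2*q^2 - 8*q + 5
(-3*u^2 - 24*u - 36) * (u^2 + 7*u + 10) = -3*u^4 - 45*u^3 - 234*u^2 - 492*u - 360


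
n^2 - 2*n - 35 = (n - 7)*(n + 5)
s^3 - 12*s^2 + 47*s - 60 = (s - 5)*(s - 4)*(s - 3)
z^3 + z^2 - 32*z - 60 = (z - 6)*(z + 2)*(z + 5)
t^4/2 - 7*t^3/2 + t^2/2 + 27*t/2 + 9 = (t/2 + 1/2)*(t - 6)*(t - 3)*(t + 1)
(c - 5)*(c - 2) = c^2 - 7*c + 10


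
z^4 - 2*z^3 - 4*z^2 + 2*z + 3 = (z - 3)*(z - 1)*(z + 1)^2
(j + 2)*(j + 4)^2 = j^3 + 10*j^2 + 32*j + 32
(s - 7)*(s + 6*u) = s^2 + 6*s*u - 7*s - 42*u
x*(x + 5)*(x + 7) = x^3 + 12*x^2 + 35*x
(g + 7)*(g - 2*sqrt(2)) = g^2 - 2*sqrt(2)*g + 7*g - 14*sqrt(2)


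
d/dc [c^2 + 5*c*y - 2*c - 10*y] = 2*c + 5*y - 2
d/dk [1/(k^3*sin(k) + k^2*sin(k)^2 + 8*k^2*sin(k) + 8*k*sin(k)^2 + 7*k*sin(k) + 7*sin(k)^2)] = (-k^3*cos(k) - 3*k^2*sin(k) - k^2*sin(2*k) - 8*k^2*cos(k) - 2*k*sin(k)^2 - 16*k*sin(k) - 8*k*sin(2*k) - 7*k*cos(k) - 8*sin(k)^2 - 7*sin(k) - 7*sin(2*k))/((k + 1)^2*(k + 7)^2*(k + sin(k))^2*sin(k)^2)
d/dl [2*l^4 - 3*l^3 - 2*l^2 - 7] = l*(8*l^2 - 9*l - 4)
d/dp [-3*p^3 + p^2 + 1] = p*(2 - 9*p)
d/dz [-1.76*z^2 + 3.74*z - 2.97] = 3.74 - 3.52*z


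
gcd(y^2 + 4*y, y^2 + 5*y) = y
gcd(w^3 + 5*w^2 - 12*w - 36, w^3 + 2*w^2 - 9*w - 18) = w^2 - w - 6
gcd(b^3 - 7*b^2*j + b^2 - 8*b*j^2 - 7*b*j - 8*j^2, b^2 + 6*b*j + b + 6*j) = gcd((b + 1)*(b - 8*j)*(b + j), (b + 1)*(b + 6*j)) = b + 1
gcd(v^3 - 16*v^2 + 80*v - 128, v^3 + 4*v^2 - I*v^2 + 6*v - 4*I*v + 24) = 1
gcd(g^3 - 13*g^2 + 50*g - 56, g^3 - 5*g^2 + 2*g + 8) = g^2 - 6*g + 8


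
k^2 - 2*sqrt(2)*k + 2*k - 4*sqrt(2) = (k + 2)*(k - 2*sqrt(2))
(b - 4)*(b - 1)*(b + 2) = b^3 - 3*b^2 - 6*b + 8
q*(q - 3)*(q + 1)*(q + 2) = q^4 - 7*q^2 - 6*q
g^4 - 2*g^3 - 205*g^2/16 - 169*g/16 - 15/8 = (g - 5)*(g + 1/4)*(g + 3/4)*(g + 2)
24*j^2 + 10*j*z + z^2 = (4*j + z)*(6*j + z)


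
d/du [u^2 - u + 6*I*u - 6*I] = 2*u - 1 + 6*I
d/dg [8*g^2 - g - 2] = 16*g - 1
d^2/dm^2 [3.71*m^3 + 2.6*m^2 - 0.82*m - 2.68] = 22.26*m + 5.2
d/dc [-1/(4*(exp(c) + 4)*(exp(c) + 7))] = (2*exp(c) + 11)*exp(c)/(4*(exp(c) + 4)^2*(exp(c) + 7)^2)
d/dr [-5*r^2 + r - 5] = 1 - 10*r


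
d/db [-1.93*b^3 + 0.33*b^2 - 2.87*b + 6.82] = -5.79*b^2 + 0.66*b - 2.87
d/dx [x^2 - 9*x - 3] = 2*x - 9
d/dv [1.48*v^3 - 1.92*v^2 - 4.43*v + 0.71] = 4.44*v^2 - 3.84*v - 4.43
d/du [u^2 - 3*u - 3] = 2*u - 3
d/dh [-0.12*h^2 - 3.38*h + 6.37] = -0.24*h - 3.38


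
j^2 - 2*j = j*(j - 2)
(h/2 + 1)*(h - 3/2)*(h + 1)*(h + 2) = h^4/2 + 7*h^3/4 + h^2/4 - 4*h - 3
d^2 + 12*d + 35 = (d + 5)*(d + 7)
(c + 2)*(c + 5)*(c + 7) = c^3 + 14*c^2 + 59*c + 70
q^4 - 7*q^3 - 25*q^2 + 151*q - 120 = (q - 8)*(q - 3)*(q - 1)*(q + 5)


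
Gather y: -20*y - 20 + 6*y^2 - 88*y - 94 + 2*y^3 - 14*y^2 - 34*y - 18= 2*y^3 - 8*y^2 - 142*y - 132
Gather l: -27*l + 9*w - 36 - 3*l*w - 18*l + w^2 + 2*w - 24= l*(-3*w - 45) + w^2 + 11*w - 60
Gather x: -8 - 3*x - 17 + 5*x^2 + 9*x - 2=5*x^2 + 6*x - 27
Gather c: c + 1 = c + 1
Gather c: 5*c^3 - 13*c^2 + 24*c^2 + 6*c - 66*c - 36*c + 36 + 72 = 5*c^3 + 11*c^2 - 96*c + 108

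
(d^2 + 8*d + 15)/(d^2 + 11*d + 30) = (d + 3)/(d + 6)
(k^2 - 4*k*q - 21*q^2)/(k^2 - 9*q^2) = (-k + 7*q)/(-k + 3*q)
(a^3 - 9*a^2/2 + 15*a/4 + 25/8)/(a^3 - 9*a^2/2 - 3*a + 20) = (a^2 - 2*a - 5/4)/(a^2 - 2*a - 8)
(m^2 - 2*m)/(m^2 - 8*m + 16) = m*(m - 2)/(m^2 - 8*m + 16)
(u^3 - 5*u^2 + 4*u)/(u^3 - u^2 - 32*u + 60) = u*(u^2 - 5*u + 4)/(u^3 - u^2 - 32*u + 60)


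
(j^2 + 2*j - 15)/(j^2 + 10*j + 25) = (j - 3)/(j + 5)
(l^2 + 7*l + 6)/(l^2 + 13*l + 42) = (l + 1)/(l + 7)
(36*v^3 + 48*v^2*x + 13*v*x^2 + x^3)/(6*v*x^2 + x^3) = 6*v^2/x^2 + 7*v/x + 1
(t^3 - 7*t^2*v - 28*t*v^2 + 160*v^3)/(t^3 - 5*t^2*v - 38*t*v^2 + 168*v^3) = (t^2 - 3*t*v - 40*v^2)/(t^2 - t*v - 42*v^2)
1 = 1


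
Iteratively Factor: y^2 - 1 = (y - 1)*(y + 1)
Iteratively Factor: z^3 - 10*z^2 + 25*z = (z - 5)*(z^2 - 5*z) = z*(z - 5)*(z - 5)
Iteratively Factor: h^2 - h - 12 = (h + 3)*(h - 4)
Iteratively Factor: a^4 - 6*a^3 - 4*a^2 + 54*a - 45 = (a - 3)*(a^3 - 3*a^2 - 13*a + 15) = (a - 3)*(a + 3)*(a^2 - 6*a + 5) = (a - 5)*(a - 3)*(a + 3)*(a - 1)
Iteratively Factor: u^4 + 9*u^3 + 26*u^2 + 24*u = (u + 4)*(u^3 + 5*u^2 + 6*u) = (u + 2)*(u + 4)*(u^2 + 3*u) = u*(u + 2)*(u + 4)*(u + 3)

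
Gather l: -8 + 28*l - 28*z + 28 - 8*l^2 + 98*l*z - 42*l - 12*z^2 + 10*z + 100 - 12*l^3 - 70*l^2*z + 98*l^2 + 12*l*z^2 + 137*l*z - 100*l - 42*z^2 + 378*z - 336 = -12*l^3 + l^2*(90 - 70*z) + l*(12*z^2 + 235*z - 114) - 54*z^2 + 360*z - 216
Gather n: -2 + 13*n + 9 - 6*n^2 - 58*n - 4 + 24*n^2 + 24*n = 18*n^2 - 21*n + 3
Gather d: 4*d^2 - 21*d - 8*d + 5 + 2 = 4*d^2 - 29*d + 7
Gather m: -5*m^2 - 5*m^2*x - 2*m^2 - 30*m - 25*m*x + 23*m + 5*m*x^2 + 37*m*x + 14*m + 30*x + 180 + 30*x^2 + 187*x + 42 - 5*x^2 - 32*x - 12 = m^2*(-5*x - 7) + m*(5*x^2 + 12*x + 7) + 25*x^2 + 185*x + 210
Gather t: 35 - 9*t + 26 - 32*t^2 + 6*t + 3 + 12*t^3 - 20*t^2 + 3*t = 12*t^3 - 52*t^2 + 64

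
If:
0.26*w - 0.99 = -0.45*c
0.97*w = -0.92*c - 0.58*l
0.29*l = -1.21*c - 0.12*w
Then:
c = 1.01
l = -5.05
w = 2.07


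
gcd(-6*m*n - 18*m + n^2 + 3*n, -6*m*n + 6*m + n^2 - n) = 6*m - n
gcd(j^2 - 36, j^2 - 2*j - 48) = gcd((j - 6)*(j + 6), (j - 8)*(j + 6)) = j + 6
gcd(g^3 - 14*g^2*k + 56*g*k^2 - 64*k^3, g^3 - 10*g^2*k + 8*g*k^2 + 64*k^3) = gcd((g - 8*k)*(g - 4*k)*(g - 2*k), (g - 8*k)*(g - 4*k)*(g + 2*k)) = g^2 - 12*g*k + 32*k^2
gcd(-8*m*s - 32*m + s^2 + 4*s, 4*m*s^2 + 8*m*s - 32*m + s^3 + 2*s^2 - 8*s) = s + 4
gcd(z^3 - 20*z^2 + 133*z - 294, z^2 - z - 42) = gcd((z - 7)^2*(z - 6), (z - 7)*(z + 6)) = z - 7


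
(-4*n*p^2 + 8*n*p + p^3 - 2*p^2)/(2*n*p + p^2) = (-4*n*p + 8*n + p^2 - 2*p)/(2*n + p)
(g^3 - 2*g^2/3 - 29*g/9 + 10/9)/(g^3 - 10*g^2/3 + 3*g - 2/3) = (g + 5/3)/(g - 1)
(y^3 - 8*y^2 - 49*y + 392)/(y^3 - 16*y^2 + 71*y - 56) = (y + 7)/(y - 1)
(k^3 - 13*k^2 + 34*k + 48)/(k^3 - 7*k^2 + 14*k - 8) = (k^3 - 13*k^2 + 34*k + 48)/(k^3 - 7*k^2 + 14*k - 8)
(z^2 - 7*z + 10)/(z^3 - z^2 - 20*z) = (z - 2)/(z*(z + 4))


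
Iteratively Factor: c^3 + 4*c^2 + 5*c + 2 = (c + 1)*(c^2 + 3*c + 2) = (c + 1)*(c + 2)*(c + 1)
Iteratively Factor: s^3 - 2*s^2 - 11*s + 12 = (s - 1)*(s^2 - s - 12) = (s - 4)*(s - 1)*(s + 3)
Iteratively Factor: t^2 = (t)*(t)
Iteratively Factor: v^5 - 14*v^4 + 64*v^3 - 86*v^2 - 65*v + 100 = (v - 1)*(v^4 - 13*v^3 + 51*v^2 - 35*v - 100) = (v - 5)*(v - 1)*(v^3 - 8*v^2 + 11*v + 20) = (v - 5)^2*(v - 1)*(v^2 - 3*v - 4) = (v - 5)^2*(v - 1)*(v + 1)*(v - 4)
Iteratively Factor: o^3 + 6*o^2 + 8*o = (o)*(o^2 + 6*o + 8) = o*(o + 2)*(o + 4)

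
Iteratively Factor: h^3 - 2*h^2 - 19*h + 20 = (h - 1)*(h^2 - h - 20) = (h - 1)*(h + 4)*(h - 5)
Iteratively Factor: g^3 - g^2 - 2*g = (g)*(g^2 - g - 2) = g*(g + 1)*(g - 2)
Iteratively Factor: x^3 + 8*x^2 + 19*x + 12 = (x + 1)*(x^2 + 7*x + 12) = (x + 1)*(x + 3)*(x + 4)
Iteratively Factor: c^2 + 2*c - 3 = (c + 3)*(c - 1)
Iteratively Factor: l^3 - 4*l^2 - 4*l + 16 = (l - 4)*(l^2 - 4) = (l - 4)*(l - 2)*(l + 2)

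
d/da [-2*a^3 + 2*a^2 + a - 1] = -6*a^2 + 4*a + 1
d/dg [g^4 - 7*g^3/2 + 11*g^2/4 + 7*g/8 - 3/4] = 4*g^3 - 21*g^2/2 + 11*g/2 + 7/8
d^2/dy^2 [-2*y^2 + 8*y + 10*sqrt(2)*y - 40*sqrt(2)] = -4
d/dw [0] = 0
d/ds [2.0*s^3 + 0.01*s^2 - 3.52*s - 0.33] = 6.0*s^2 + 0.02*s - 3.52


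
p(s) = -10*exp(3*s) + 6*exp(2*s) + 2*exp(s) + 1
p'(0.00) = -16.00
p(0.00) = -1.00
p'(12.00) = -129336628543664789.11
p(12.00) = -43112156536093662.63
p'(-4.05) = 0.04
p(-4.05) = 1.04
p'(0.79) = -258.26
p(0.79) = -72.44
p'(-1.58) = 0.66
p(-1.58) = 1.58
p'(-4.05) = 0.04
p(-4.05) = 1.04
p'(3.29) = -571540.01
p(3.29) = -189035.47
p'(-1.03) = 0.88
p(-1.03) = 2.02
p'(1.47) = -2232.40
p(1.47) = -699.50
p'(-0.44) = -1.75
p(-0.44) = 2.11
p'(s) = -30*exp(3*s) + 12*exp(2*s) + 2*exp(s)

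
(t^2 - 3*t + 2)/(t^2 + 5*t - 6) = (t - 2)/(t + 6)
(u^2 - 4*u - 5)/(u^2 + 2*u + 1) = (u - 5)/(u + 1)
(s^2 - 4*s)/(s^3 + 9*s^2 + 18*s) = (s - 4)/(s^2 + 9*s + 18)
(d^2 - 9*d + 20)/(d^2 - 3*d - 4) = (d - 5)/(d + 1)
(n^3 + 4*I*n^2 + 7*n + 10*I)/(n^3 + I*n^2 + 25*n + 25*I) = (n - 2*I)/(n - 5*I)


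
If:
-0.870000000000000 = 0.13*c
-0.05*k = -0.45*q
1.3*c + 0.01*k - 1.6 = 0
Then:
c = -6.69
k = 1030.00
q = 114.44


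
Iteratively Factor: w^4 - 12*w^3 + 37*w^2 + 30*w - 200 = (w - 5)*(w^3 - 7*w^2 + 2*w + 40) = (w - 5)*(w + 2)*(w^2 - 9*w + 20) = (w - 5)*(w - 4)*(w + 2)*(w - 5)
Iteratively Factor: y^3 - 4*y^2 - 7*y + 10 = (y + 2)*(y^2 - 6*y + 5) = (y - 5)*(y + 2)*(y - 1)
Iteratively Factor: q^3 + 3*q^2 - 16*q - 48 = (q + 3)*(q^2 - 16) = (q - 4)*(q + 3)*(q + 4)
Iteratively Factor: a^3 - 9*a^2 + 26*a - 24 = (a - 3)*(a^2 - 6*a + 8) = (a - 4)*(a - 3)*(a - 2)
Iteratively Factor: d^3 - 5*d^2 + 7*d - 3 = (d - 1)*(d^2 - 4*d + 3) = (d - 3)*(d - 1)*(d - 1)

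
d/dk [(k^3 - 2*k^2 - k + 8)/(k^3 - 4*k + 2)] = 2*(k^4 - 3*k^3 - 5*k^2 - 4*k + 15)/(k^6 - 8*k^4 + 4*k^3 + 16*k^2 - 16*k + 4)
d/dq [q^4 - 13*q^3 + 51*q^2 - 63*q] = 4*q^3 - 39*q^2 + 102*q - 63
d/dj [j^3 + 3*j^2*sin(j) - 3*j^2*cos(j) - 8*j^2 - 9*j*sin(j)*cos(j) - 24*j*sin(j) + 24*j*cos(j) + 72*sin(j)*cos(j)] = 3*sqrt(2)*j^2*sin(j + pi/4) + 3*j^2 - 18*j*sin(j) - 30*j*cos(j) - 9*j*cos(2*j) - 16*j - 9*sin(2*j)/2 + 72*cos(2*j) + 24*sqrt(2)*cos(j + pi/4)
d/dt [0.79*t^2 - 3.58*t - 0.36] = 1.58*t - 3.58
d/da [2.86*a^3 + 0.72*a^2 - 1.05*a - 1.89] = 8.58*a^2 + 1.44*a - 1.05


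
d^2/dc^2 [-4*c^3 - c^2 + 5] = -24*c - 2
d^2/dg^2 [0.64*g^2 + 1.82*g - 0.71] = 1.28000000000000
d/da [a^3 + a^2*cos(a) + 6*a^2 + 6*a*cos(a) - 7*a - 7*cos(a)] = -a^2*sin(a) + 3*a^2 - 6*a*sin(a) + 2*a*cos(a) + 12*a + 7*sin(a) + 6*cos(a) - 7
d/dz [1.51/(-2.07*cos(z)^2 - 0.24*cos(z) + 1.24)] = -(6.2514*cos(z) + 0.3624)*sin(z)/(2.07*cos(z)^2 + 0.24*cos(z) - 1.24)^2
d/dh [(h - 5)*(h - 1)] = 2*h - 6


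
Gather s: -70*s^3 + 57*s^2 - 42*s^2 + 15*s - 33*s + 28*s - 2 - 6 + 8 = -70*s^3 + 15*s^2 + 10*s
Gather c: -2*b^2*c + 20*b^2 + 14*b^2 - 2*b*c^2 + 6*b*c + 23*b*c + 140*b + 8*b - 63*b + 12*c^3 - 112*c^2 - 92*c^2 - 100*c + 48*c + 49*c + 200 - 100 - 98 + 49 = 34*b^2 + 85*b + 12*c^3 + c^2*(-2*b - 204) + c*(-2*b^2 + 29*b - 3) + 51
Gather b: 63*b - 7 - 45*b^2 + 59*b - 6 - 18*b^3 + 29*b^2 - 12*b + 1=-18*b^3 - 16*b^2 + 110*b - 12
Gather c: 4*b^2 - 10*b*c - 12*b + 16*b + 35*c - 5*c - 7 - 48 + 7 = 4*b^2 + 4*b + c*(30 - 10*b) - 48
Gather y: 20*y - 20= 20*y - 20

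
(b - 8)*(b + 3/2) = b^2 - 13*b/2 - 12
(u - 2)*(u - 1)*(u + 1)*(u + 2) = u^4 - 5*u^2 + 4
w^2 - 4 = (w - 2)*(w + 2)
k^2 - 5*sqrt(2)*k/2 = k*(k - 5*sqrt(2)/2)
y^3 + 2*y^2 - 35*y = y*(y - 5)*(y + 7)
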